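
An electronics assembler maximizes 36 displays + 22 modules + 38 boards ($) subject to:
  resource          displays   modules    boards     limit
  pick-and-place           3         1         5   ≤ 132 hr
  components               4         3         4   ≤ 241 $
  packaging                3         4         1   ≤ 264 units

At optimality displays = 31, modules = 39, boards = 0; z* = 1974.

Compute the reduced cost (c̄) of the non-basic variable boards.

Check each constraint at x*: pick-and-place 132/132 (tight); components 241/241 (tight); packaging 249/264 (slack 15).
By complementary slackness, y = 0 for the non-binding constraint.
The binding rows give the dual system: 3·y_pick-and-place + 4·y_components = 36 and 1·y_pick-and-place + 3·y_components = 22.
Solving: y_pick-and-place = 4, y_components = 6.
Reduced cost of boards: c₃ − yᵀa₃ = 38 − (4·5 + 6·4) = 38 − 44 = -6.

-6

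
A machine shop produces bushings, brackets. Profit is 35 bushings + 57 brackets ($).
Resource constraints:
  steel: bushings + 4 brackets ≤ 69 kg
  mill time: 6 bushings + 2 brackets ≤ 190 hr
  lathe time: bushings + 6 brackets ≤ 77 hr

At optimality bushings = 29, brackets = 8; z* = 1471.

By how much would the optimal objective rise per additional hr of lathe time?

8

Check each constraint at x*: steel 61/69 (slack 8); mill time 190/190 (tight); lathe time 77/77 (tight).
By complementary slackness, y = 0 for the non-binding constraint.
Dual feasibility on the basic columns requires 6·y_mill time + 1·y_lathe time = 35, 2·y_mill time + 6·y_lathe time = 57.
→ y_mill time = 4.5 and y_lathe time = 8.
Shadow price of lathe time = 8.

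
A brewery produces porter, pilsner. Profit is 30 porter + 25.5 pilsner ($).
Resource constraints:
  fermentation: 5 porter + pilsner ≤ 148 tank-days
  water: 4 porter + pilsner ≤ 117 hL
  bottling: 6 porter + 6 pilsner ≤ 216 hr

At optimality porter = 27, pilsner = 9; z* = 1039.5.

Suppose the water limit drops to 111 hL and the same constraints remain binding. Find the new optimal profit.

1030.5

Check each constraint at x*: fermentation 144/148 (slack 4); water 117/117 (tight); bottling 216/216 (tight).
Since fermentation is not tight, its dual is 0.
Dual feasibility on the basic columns requires 4·y_water + 6·y_bottling = 30, 1·y_water + 6·y_bottling = 25.5.
→ y_water = 1.5 and y_bottling = 4.
Δz = y_water·Δb = 1.5 × (-6) = -9, so new z* = 1039.5 − 9 = 1030.5.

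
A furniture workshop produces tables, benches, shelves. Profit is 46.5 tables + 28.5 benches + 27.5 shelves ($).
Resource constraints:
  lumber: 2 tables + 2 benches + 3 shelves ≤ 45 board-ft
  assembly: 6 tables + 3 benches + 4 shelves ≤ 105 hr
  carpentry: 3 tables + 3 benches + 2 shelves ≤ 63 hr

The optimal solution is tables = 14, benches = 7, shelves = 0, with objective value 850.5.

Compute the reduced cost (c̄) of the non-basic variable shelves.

-3.5

Check each constraint at x*: lumber 42/45 (slack 3); assembly 105/105 (tight); carpentry 63/63 (tight).
Slack constraints have shadow price 0 (complementary slackness).
From A_Bᵀ y = c: 6·y_assembly + 3·y_carpentry = 46.5; 3·y_assembly + 3·y_carpentry = 28.5.
→ y_assembly = 6 and y_carpentry = 3.5.
Reduced cost of shelves: c₃ − yᵀa₃ = 27.5 − (6·4 + 3.5·2) = 27.5 − 31 = -3.5.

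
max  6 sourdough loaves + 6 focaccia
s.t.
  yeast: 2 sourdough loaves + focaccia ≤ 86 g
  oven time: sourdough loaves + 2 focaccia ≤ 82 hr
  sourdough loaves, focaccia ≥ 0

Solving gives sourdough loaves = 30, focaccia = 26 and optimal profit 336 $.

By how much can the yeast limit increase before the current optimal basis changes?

78

Binding constraints: yeast, oven time. The basis is B = [[2,1],[1,2]] with det 3.
Per unit increase in yeast, x* moves by d = (0.6667, -0.3333).
The basis stays optimal until focaccia reaches 0; allowable increase = 78 g.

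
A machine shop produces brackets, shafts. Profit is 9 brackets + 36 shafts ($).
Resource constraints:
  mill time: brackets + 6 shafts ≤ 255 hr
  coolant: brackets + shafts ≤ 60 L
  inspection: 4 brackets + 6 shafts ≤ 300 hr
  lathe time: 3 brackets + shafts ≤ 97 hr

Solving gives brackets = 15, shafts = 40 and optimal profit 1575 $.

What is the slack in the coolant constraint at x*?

5

coolant used = 1·15 + 1·40 = 55; slack = 60 − 55 = 5.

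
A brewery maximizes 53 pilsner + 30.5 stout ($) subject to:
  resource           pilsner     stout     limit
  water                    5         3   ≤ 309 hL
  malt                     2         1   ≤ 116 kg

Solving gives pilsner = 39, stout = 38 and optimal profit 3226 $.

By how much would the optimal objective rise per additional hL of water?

Check each constraint at x*: water 309/309 (tight); malt 116/116 (tight).
The binding rows give the dual system: 5·y_water + 2·y_malt = 53 and 3·y_water + 1·y_malt = 30.5.
→ y_water = 8 and y_malt = 6.5.
Shadow price of water = 8.

8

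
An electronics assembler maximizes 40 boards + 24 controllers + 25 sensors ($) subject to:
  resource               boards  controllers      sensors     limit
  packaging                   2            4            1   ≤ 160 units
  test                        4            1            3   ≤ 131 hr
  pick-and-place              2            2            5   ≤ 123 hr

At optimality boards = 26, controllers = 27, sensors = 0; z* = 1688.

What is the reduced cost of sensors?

-3

Binding: packaging and test. Non-binding: pick-and-place (17 unused).
Slack constraints have shadow price 0 (complementary slackness).
Dual feasibility on the basic columns requires 2·y_packaging + 4·y_test = 40, 4·y_packaging + 1·y_test = 24.
Solving: y_packaging = 4, y_test = 8.
Reduced cost of sensors: c₃ − yᵀa₃ = 25 − (4·1 + 8·3) = 25 − 28 = -3.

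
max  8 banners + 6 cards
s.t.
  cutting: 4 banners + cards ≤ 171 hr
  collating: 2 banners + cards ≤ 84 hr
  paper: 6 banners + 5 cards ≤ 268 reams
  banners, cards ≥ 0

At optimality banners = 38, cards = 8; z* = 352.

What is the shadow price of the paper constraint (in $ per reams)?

1

At the optimum: cutting uses 160 of 171 (slack = 11); collating uses 84 of 84 (binding); paper uses 268 of 268 (binding).
Since cutting is not tight, its dual is 0.
From A_Bᵀ y = c: 2·y_collating + 6·y_paper = 8; 1·y_collating + 5·y_paper = 6.
This yields shadow prices y_collating = 1, y_paper = 1.
Shadow price of paper = 1.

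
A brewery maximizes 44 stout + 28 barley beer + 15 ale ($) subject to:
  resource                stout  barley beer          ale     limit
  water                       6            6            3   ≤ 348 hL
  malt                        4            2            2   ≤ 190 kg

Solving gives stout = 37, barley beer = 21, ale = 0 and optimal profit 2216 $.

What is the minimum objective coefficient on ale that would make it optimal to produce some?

22

Both water and malt are binding at x*.
Dual feasibility on the basic columns requires 6·y_water + 4·y_malt = 44, 6·y_water + 2·y_malt = 28.
Solving: y_water = 2, y_malt = 8.
ale enters the basis when its profit ≥ yᵀa₃ = 2·3 + 8·2 = 22.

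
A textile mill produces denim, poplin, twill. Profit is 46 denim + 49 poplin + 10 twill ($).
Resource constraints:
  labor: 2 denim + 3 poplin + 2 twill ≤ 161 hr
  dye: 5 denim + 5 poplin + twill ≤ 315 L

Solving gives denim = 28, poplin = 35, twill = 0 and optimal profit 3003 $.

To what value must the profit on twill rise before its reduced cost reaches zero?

At the optimum: labor uses 161 of 161 (binding); dye uses 315 of 315 (binding).
Dual feasibility on the basic columns requires 2·y_labor + 5·y_dye = 46, 3·y_labor + 5·y_dye = 49.
This yields shadow prices y_labor = 3, y_dye = 8.
twill enters the basis when its profit ≥ yᵀa₃ = 3·2 + 8·1 = 14.

14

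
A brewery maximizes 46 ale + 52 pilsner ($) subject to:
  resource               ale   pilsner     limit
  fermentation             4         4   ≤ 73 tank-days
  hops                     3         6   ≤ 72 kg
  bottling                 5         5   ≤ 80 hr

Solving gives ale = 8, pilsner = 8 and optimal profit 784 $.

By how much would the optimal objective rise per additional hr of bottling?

At the optimum: fermentation uses 64 of 73 (slack = 9); hops uses 72 of 72 (binding); bottling uses 80 of 80 (binding).
Since fermentation is not tight, its dual is 0.
Dual feasibility on the basic columns requires 3·y_hops + 5·y_bottling = 46, 6·y_hops + 5·y_bottling = 52.
This yields shadow prices y_hops = 2, y_bottling = 8.
Shadow price of bottling = 8.

8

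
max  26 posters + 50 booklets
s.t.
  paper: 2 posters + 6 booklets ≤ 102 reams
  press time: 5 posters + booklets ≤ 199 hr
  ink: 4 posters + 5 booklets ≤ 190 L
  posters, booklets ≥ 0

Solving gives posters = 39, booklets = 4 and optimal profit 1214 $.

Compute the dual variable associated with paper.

8

Binding: paper and press time. Non-binding: ink (14 unused).
Since ink is not tight, its dual is 0.
Dual feasibility on the basic columns requires 2·y_paper + 5·y_press time = 26, 6·y_paper + 1·y_press time = 50.
Solving: y_paper = 8, y_press time = 2.
Shadow price of paper = 8.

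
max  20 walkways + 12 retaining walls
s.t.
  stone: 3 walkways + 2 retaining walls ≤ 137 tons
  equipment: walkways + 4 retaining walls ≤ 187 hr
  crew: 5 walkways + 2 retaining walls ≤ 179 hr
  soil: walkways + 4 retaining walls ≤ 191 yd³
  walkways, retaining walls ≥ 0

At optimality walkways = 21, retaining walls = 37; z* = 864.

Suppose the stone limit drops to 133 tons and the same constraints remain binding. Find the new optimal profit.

Binding: stone and crew. Non-binding: equipment (18 unused), soil (22 unused).
Since equipment, soil are not tight, their duals are 0.
The binding rows give the dual system: 3·y_stone + 5·y_crew = 20 and 2·y_stone + 2·y_crew = 12.
This yields shadow prices y_stone = 5, y_crew = 1.
Δz = y_stone·Δb = 5 × (-4) = -20, so new z* = 864 − 20 = 844.

844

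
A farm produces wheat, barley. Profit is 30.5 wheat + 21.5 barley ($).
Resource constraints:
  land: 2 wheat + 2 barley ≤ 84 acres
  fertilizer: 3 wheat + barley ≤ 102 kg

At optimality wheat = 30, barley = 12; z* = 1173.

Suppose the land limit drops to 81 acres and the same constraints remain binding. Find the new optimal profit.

Check each constraint at x*: land 84/84 (tight); fertilizer 102/102 (tight).
Dual feasibility on the basic columns requires 2·y_land + 3·y_fertilizer = 30.5, 2·y_land + 1·y_fertilizer = 21.5.
Solving: y_land = 8.5, y_fertilizer = 4.5.
Δz = y_land·Δb = 8.5 × (-3) = -25.5, so new z* = 1173 − 25.5 = 1147.5.

1147.5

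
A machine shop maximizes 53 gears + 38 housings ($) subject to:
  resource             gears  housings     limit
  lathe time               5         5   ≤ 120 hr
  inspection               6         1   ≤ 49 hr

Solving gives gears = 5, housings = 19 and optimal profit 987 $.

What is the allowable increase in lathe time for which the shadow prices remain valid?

Binding constraints: lathe time, inspection. The basis is B = [[5,5],[6,1]] with det -25.
Per unit increase in lathe time, x* moves by d = (-0.04, 0.24).
The basis stays optimal until gears reaches 0; allowable increase = 125 hr.

125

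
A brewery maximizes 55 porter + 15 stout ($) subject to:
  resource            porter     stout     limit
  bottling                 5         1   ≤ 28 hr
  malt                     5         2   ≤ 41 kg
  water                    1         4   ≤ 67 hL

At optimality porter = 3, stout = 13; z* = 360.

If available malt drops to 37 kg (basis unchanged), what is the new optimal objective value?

Check each constraint at x*: bottling 28/28 (tight); malt 41/41 (tight); water 55/67 (slack 12).
By complementary slackness, y = 0 for the non-binding constraint.
From A_Bᵀ y = c: 5·y_bottling + 5·y_malt = 55; 1·y_bottling + 2·y_malt = 15.
This yields shadow prices y_bottling = 7, y_malt = 4.
Δz = y_malt·Δb = 4 × (-4) = -16, so new z* = 360 − 16 = 344.

344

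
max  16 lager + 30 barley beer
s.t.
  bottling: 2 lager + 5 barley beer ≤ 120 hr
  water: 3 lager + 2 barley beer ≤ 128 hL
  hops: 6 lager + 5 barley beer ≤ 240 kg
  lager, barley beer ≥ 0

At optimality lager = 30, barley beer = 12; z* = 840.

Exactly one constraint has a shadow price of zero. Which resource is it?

water

bottling: 120/120 (binding)
water: 114/128 (slack 14)
hops: 240/240 (binding)
By complementary slackness, a constraint with positive slack has shadow price 0 → water.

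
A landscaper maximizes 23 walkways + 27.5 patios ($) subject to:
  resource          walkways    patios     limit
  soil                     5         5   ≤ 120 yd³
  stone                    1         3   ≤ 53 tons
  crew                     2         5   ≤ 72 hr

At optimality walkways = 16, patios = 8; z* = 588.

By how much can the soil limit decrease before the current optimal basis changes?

48

Binding constraints: soil, crew. The basis is B = [[5,5],[2,5]] with det 15.
Per unit decrease in soil, x* moves by d = (-0.3333, 0.1333).
The basis stays optimal until walkways reaches 0; allowable decrease = 48 yd³.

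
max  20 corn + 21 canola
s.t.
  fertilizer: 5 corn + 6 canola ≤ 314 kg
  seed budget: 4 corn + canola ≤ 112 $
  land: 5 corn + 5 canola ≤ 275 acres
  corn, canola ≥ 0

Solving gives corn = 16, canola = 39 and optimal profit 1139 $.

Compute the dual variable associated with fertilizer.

Binding: fertilizer and land. Non-binding: seed budget (9 unused).
Since seed budget is not tight, its dual is 0.
Dual feasibility on the basic columns requires 5·y_fertilizer + 5·y_land = 20, 6·y_fertilizer + 5·y_land = 21.
→ y_fertilizer = 1 and y_land = 3.
Shadow price of fertilizer = 1.

1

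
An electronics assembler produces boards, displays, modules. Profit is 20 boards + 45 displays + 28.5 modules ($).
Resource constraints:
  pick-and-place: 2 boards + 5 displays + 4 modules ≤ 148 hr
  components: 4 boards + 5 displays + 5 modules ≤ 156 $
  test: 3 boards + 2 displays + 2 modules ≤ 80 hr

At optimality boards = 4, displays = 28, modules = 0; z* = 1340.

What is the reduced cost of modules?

At the optimum: pick-and-place uses 148 of 148 (binding); components uses 156 of 156 (binding); test uses 68 of 80 (slack = 12).
Slack constraints have shadow price 0 (complementary slackness).
Dual feasibility on the basic columns requires 2·y_pick-and-place + 4·y_components = 20, 5·y_pick-and-place + 5·y_components = 45.
This yields shadow prices y_pick-and-place = 8, y_components = 1.
Reduced cost of modules: c₃ − yᵀa₃ = 28.5 − (8·4 + 1·5) = 28.5 − 37 = -8.5.

-8.5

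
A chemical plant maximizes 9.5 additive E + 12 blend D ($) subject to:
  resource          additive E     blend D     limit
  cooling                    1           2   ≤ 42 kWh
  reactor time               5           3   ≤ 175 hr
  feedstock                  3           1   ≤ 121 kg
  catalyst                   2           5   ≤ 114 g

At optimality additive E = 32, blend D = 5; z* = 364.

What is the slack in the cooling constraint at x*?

0

cooling used = 1·32 + 2·5 = 42; slack = 42 − 42 = 0.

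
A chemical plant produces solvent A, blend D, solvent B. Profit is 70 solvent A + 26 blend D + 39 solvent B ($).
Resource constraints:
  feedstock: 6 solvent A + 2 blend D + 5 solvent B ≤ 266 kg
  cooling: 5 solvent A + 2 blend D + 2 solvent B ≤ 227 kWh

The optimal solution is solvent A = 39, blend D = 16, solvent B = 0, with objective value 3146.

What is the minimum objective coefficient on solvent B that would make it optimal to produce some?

At the optimum: feedstock uses 266 of 266 (binding); cooling uses 227 of 227 (binding).
The binding rows give the dual system: 6·y_feedstock + 5·y_cooling = 70 and 2·y_feedstock + 2·y_cooling = 26.
Solving: y_feedstock = 5, y_cooling = 8.
solvent B enters the basis when its profit ≥ yᵀa₃ = 5·5 + 8·2 = 41.

41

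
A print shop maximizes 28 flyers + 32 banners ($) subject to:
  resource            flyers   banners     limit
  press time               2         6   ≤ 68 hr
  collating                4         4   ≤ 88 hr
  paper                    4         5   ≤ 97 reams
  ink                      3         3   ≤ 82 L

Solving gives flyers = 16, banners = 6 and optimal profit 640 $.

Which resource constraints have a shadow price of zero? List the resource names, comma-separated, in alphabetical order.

ink, paper

press time: 68/68 (binding)
collating: 88/88 (binding)
paper: 94/97 (slack 3)
ink: 66/82 (slack 16)
By complementary slackness, a constraint with positive slack has shadow price 0 → ink, paper.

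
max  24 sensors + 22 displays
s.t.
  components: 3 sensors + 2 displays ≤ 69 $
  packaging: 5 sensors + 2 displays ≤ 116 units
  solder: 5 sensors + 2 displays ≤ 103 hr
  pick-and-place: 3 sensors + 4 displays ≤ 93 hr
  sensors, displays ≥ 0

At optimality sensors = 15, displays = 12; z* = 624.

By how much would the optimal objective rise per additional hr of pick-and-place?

3

At the optimum: components uses 69 of 69 (binding); packaging uses 99 of 116 (slack = 17); solder uses 99 of 103 (slack = 4); pick-and-place uses 93 of 93 (binding).
Slack constraints have shadow price 0 (complementary slackness).
From A_Bᵀ y = c: 3·y_components + 3·y_pick-and-place = 24; 2·y_components + 4·y_pick-and-place = 22.
→ y_components = 5 and y_pick-and-place = 3.
Shadow price of pick-and-place = 3.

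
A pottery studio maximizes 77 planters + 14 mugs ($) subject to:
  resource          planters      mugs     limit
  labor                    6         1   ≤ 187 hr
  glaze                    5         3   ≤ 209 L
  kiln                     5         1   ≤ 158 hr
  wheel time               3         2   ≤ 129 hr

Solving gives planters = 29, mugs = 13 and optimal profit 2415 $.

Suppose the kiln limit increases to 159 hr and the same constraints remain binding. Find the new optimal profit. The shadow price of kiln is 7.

2422

Δb = 1, so new z* = 2415 + (7)·(1) = 2415 + 7 = 2422.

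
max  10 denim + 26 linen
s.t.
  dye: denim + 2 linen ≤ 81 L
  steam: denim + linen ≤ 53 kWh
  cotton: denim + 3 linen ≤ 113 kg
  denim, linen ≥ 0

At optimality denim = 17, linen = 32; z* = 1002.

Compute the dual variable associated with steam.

0

Check each constraint at x*: dye 81/81 (tight); steam 49/53 (slack 4); cotton 113/113 (tight).
By complementary slackness, y = 0 for the non-binding constraint.
From A_Bᵀ y = c: 1·y_dye + 1·y_cotton = 10; 2·y_dye + 3·y_cotton = 26.
This yields shadow prices y_dye = 4, y_cotton = 6.
Shadow price of steam = 0.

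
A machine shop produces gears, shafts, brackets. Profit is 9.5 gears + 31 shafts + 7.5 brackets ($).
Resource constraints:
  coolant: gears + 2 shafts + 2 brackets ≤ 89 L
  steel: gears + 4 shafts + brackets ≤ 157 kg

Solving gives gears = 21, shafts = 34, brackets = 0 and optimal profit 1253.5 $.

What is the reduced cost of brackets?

-5.5

At the optimum: coolant uses 89 of 89 (binding); steel uses 157 of 157 (binding).
The binding rows give the dual system: 1·y_coolant + 1·y_steel = 9.5 and 2·y_coolant + 4·y_steel = 31.
→ y_coolant = 3.5 and y_steel = 6.
Reduced cost of brackets: c₃ − yᵀa₃ = 7.5 − (3.5·2 + 6·1) = 7.5 − 13 = -5.5.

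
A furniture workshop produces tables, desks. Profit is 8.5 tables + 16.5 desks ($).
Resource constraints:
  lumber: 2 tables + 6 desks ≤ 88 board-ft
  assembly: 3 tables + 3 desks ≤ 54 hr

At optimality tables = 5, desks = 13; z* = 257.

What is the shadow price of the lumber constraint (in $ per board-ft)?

Both lumber and assembly are binding at x*.
From A_Bᵀ y = c: 2·y_lumber + 3·y_assembly = 8.5; 6·y_lumber + 3·y_assembly = 16.5.
This yields shadow prices y_lumber = 2, y_assembly = 1.5.
Shadow price of lumber = 2.

2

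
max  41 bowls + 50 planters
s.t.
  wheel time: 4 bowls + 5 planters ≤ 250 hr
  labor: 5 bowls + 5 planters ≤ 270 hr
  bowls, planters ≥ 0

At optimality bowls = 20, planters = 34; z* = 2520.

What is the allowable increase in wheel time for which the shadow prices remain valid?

Binding constraints: wheel time, labor. The basis is B = [[4,5],[5,5]] with det -5.
Per unit increase in wheel time, x* moves by d = (-1, 1).
The basis stays optimal until bowls reaches 0; allowable increase = 20 hr.

20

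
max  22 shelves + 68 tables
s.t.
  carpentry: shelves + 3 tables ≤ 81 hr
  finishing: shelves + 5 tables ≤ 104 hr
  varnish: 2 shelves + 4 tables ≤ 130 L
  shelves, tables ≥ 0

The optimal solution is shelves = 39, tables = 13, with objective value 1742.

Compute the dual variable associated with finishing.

8

At the optimum: carpentry uses 78 of 81 (slack = 3); finishing uses 104 of 104 (binding); varnish uses 130 of 130 (binding).
Since carpentry is not tight, its dual is 0.
Dual feasibility on the basic columns requires 1·y_finishing + 2·y_varnish = 22, 5·y_finishing + 4·y_varnish = 68.
This yields shadow prices y_finishing = 8, y_varnish = 7.
Shadow price of finishing = 8.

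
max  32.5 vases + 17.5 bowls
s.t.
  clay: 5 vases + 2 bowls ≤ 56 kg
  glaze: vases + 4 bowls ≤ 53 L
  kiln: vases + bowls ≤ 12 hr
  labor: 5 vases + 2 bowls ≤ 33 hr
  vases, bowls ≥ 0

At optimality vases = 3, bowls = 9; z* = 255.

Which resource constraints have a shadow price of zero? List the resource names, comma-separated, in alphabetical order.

clay, glaze

clay: 33/56 (slack 23)
glaze: 39/53 (slack 14)
kiln: 12/12 (binding)
labor: 33/33 (binding)
By complementary slackness, a constraint with positive slack has shadow price 0 → clay, glaze.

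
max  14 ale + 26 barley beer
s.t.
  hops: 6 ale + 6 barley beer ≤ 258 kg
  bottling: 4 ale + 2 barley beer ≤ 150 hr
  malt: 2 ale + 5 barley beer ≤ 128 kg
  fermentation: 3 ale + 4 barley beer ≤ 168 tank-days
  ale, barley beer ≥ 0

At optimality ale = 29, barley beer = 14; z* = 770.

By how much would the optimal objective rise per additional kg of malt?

At the optimum: hops uses 258 of 258 (binding); bottling uses 144 of 150 (slack = 6); malt uses 128 of 128 (binding); fermentation uses 143 of 168 (slack = 25).
Since bottling, fermentation are not tight, their duals are 0.
Dual feasibility on the basic columns requires 6·y_hops + 2·y_malt = 14, 6·y_hops + 5·y_malt = 26.
This yields shadow prices y_hops = 1, y_malt = 4.
Shadow price of malt = 4.

4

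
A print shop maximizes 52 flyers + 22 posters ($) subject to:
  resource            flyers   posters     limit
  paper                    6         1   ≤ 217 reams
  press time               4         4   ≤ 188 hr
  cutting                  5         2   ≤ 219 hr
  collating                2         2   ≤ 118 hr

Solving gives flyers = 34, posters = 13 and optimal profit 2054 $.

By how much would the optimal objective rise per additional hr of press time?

4

At the optimum: paper uses 217 of 217 (binding); press time uses 188 of 188 (binding); cutting uses 196 of 219 (slack = 23); collating uses 94 of 118 (slack = 24).
Since cutting, collating are not tight, their duals are 0.
Dual feasibility on the basic columns requires 6·y_paper + 4·y_press time = 52, 1·y_paper + 4·y_press time = 22.
This yields shadow prices y_paper = 6, y_press time = 4.
Shadow price of press time = 4.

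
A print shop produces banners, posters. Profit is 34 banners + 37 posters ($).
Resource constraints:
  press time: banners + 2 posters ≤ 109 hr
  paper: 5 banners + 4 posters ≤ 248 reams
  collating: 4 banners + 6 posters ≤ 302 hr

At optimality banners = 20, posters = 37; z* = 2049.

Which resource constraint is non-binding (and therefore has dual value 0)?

press time

press time: 94/109 (slack 15)
paper: 248/248 (binding)
collating: 302/302 (binding)
By complementary slackness, a constraint with positive slack has shadow price 0 → press time.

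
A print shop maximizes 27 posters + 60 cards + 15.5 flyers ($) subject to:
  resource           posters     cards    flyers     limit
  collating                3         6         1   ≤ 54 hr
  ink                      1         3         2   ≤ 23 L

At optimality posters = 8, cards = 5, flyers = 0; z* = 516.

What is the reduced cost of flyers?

At the optimum: collating uses 54 of 54 (binding); ink uses 23 of 23 (binding).
From A_Bᵀ y = c: 3·y_collating + 1·y_ink = 27; 6·y_collating + 3·y_ink = 60.
→ y_collating = 7 and y_ink = 6.
Reduced cost of flyers: c₃ − yᵀa₃ = 15.5 − (7·1 + 6·2) = 15.5 − 19 = -3.5.

-3.5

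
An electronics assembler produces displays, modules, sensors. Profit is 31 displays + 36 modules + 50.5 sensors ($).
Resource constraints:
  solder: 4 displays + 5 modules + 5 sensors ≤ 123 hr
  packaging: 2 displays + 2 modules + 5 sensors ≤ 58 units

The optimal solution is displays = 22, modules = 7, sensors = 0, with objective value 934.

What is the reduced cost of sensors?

-2

At the optimum: solder uses 123 of 123 (binding); packaging uses 58 of 58 (binding).
Dual feasibility on the basic columns requires 4·y_solder + 2·y_packaging = 31, 5·y_solder + 2·y_packaging = 36.
→ y_solder = 5 and y_packaging = 5.5.
Reduced cost of sensors: c₃ − yᵀa₃ = 50.5 − (5·5 + 5.5·5) = 50.5 − 52.5 = -2.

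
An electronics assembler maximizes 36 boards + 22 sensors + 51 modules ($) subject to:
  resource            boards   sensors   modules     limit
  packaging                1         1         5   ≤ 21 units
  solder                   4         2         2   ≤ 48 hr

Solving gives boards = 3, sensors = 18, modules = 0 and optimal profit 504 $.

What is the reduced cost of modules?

At the optimum: packaging uses 21 of 21 (binding); solder uses 48 of 48 (binding).
Dual feasibility on the basic columns requires 1·y_packaging + 4·y_solder = 36, 1·y_packaging + 2·y_solder = 22.
Solving: y_packaging = 8, y_solder = 7.
Reduced cost of modules: c₃ − yᵀa₃ = 51 − (8·5 + 7·2) = 51 − 54 = -3.

-3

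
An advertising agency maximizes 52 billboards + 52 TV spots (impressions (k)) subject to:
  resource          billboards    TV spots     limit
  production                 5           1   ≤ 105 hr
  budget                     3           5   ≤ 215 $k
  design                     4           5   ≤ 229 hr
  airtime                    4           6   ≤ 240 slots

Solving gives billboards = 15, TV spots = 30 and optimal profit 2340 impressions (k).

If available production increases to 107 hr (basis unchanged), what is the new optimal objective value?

2348

At the optimum: production uses 105 of 105 (binding); budget uses 195 of 215 (slack = 20); design uses 210 of 229 (slack = 19); airtime uses 240 of 240 (binding).
Slack constraints have shadow price 0 (complementary slackness).
From A_Bᵀ y = c: 5·y_production + 4·y_airtime = 52; 1·y_production + 6·y_airtime = 52.
→ y_production = 4 and y_airtime = 8.
Δz = y_production·Δb = 4 × (2) = 8, so new z* = 2340 + 8 = 2348.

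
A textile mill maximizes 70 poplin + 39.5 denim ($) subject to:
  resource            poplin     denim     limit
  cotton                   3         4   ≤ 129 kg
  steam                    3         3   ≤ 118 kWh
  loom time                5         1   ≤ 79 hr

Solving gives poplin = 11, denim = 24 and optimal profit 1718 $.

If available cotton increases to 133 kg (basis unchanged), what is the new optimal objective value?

Binding: cotton and loom time. Non-binding: steam (13 unused).
By complementary slackness, y = 0 for the non-binding constraint.
From A_Bᵀ y = c: 3·y_cotton + 5·y_loom time = 70; 4·y_cotton + 1·y_loom time = 39.5.
Solving: y_cotton = 7.5, y_loom time = 9.5.
Δz = y_cotton·Δb = 7.5 × (4) = 30, so new z* = 1718 + 30 = 1748.

1748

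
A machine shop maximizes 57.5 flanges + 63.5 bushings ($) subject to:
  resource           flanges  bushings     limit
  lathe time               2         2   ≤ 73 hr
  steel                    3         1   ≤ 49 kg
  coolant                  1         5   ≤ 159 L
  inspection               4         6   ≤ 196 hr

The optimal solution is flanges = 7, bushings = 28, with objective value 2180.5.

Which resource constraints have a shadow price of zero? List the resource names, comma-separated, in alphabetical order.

lathe time: 70/73 (slack 3)
steel: 49/49 (binding)
coolant: 147/159 (slack 12)
inspection: 196/196 (binding)
By complementary slackness, a constraint with positive slack has shadow price 0 → coolant, lathe time.

coolant, lathe time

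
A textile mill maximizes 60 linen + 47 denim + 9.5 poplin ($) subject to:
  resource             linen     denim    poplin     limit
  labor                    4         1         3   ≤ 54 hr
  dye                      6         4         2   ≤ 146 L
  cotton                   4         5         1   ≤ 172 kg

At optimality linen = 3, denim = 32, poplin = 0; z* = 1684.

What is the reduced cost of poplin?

At the optimum: labor uses 44 of 54 (slack = 10); dye uses 146 of 146 (binding); cotton uses 172 of 172 (binding).
Slack constraints have shadow price 0 (complementary slackness).
From A_Bᵀ y = c: 6·y_dye + 4·y_cotton = 60; 4·y_dye + 5·y_cotton = 47.
This yields shadow prices y_dye = 8, y_cotton = 3.
Reduced cost of poplin: c₃ − yᵀa₃ = 9.5 − (8·2 + 3·1) = 9.5 − 19 = -9.5.

-9.5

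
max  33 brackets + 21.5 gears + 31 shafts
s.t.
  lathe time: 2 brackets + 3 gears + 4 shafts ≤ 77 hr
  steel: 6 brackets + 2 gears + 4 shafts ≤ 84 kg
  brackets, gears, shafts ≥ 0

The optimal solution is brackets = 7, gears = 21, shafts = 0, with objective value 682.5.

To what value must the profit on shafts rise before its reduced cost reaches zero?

34

At the optimum: lathe time uses 77 of 77 (binding); steel uses 84 of 84 (binding).
From A_Bᵀ y = c: 2·y_lathe time + 6·y_steel = 33; 3·y_lathe time + 2·y_steel = 21.5.
This yields shadow prices y_lathe time = 4.5, y_steel = 4.
shafts enters the basis when its profit ≥ yᵀa₃ = 4.5·4 + 4·4 = 34.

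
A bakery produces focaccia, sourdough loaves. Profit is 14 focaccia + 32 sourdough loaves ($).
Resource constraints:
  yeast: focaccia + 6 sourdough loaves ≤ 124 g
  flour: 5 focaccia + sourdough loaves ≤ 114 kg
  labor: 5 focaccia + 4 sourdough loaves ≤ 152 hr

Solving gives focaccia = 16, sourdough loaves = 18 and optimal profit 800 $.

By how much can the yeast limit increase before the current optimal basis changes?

Binding constraints: yeast, labor. The basis is B = [[1,6],[5,4]] with det -26.
Per unit increase in yeast, x* moves by d = (-0.1538, 0.1923).
The basis stays optimal until focaccia reaches 0; allowable increase = 104 g.

104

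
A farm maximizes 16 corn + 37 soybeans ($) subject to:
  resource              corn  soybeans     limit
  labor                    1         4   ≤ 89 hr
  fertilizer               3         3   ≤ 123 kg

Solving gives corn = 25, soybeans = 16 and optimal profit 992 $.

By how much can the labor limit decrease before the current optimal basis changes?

Binding constraints: labor, fertilizer. The basis is B = [[1,4],[3,3]] with det -9.
Per unit decrease in labor, x* moves by d = (0.3333, -0.3333).
The basis stays optimal until soybeans reaches 0; allowable decrease = 48 hr.

48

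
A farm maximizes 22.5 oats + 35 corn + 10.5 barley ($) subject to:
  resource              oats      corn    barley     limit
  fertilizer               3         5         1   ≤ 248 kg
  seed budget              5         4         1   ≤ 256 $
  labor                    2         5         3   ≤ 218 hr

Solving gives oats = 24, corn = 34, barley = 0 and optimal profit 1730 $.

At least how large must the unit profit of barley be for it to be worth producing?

Binding: seed budget and labor. Non-binding: fertilizer (6 unused).
Since fertilizer is not tight, its dual is 0.
Dual feasibility on the basic columns requires 5·y_seed budget + 2·y_labor = 22.5, 4·y_seed budget + 5·y_labor = 35.
This yields shadow prices y_seed budget = 2.5, y_labor = 5.
barley enters the basis when its profit ≥ yᵀa₃ = 2.5·1 + 5·3 = 17.5.

17.5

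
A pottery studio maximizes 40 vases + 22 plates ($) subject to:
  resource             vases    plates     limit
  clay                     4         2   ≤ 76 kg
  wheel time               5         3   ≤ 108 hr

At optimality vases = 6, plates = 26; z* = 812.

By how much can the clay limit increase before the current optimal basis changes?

10.4

Binding constraints: clay, wheel time. The basis is B = [[4,2],[5,3]] with det 2.
Per unit increase in clay, x* moves by d = (1.5, -2.5).
The basis stays optimal until plates reaches 0; allowable increase = 10.4 kg.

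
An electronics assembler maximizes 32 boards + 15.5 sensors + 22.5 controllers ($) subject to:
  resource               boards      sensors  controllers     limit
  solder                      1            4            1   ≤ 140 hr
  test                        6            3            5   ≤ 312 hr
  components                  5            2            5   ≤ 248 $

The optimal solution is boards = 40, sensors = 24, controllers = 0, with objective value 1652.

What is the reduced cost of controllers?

Binding: test and components. Non-binding: solder (4 unused).
Since solder is not tight, its dual is 0.
Dual feasibility on the basic columns requires 6·y_test + 5·y_components = 32, 3·y_test + 2·y_components = 15.5.
→ y_test = 4.5 and y_components = 1.
Reduced cost of controllers: c₃ − yᵀa₃ = 22.5 − (4.5·5 + 1·5) = 22.5 − 27.5 = -5.

-5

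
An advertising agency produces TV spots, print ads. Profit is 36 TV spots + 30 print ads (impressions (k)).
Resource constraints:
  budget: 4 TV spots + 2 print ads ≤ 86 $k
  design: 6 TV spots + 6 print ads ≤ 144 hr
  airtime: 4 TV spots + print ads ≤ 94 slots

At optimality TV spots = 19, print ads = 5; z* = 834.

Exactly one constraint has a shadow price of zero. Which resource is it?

airtime

budget: 86/86 (binding)
design: 144/144 (binding)
airtime: 81/94 (slack 13)
By complementary slackness, a constraint with positive slack has shadow price 0 → airtime.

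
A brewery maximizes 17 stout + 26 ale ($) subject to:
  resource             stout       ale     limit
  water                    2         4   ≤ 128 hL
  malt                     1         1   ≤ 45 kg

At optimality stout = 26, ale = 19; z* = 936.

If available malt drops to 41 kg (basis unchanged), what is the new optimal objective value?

At the optimum: water uses 128 of 128 (binding); malt uses 45 of 45 (binding).
From A_Bᵀ y = c: 2·y_water + 1·y_malt = 17; 4·y_water + 1·y_malt = 26.
→ y_water = 4.5 and y_malt = 8.
Δz = y_malt·Δb = 8 × (-4) = -32, so new z* = 936 − 32 = 904.

904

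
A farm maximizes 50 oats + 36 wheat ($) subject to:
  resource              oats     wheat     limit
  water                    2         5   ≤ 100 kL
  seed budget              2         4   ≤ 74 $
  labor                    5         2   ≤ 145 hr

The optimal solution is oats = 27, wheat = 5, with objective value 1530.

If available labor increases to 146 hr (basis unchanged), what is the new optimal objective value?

1538

Check each constraint at x*: water 79/100 (slack 21); seed budget 74/74 (tight); labor 145/145 (tight).
Since water is not tight, its dual is 0.
Dual feasibility on the basic columns requires 2·y_seed budget + 5·y_labor = 50, 4·y_seed budget + 2·y_labor = 36.
→ y_seed budget = 5 and y_labor = 8.
Δz = y_labor·Δb = 8 × (1) = 8, so new z* = 1530 + 8 = 1538.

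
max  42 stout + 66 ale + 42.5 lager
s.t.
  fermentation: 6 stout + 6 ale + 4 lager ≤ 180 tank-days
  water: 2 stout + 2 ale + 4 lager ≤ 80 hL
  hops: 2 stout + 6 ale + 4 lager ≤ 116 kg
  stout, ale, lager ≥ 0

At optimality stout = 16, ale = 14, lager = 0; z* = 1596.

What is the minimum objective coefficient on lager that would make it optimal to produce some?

Check each constraint at x*: fermentation 180/180 (tight); water 60/80 (slack 20); hops 116/116 (tight).
By complementary slackness, y = 0 for the non-binding constraint.
The binding rows give the dual system: 6·y_fermentation + 2·y_hops = 42 and 6·y_fermentation + 6·y_hops = 66.
→ y_fermentation = 5 and y_hops = 6.
lager enters the basis when its profit ≥ yᵀa₃ = 5·4 + 6·4 = 44.

44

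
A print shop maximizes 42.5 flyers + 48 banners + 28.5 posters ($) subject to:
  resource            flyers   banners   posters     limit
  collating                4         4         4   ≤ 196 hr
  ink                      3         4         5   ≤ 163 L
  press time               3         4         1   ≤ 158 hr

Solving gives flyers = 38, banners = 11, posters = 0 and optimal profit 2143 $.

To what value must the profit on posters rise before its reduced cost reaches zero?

31.5

Check each constraint at x*: collating 196/196 (tight); ink 158/163 (slack 5); press time 158/158 (tight).
Slack constraints have shadow price 0 (complementary slackness).
From A_Bᵀ y = c: 4·y_collating + 3·y_press time = 42.5; 4·y_collating + 4·y_press time = 48.
Solving: y_collating = 6.5, y_press time = 5.5.
posters enters the basis when its profit ≥ yᵀa₃ = 6.5·4 + 5.5·1 = 31.5.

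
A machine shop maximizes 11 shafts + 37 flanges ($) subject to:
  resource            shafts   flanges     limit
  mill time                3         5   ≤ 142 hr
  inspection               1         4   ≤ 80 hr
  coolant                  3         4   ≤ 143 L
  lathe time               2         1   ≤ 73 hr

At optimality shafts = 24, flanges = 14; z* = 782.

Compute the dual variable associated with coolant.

Binding: mill time and inspection. Non-binding: coolant (15 unused), lathe time (11 unused).
Slack constraints have shadow price 0 (complementary slackness).
Dual feasibility on the basic columns requires 3·y_mill time + 1·y_inspection = 11, 5·y_mill time + 4·y_inspection = 37.
This yields shadow prices y_mill time = 1, y_inspection = 8.
Shadow price of coolant = 0.

0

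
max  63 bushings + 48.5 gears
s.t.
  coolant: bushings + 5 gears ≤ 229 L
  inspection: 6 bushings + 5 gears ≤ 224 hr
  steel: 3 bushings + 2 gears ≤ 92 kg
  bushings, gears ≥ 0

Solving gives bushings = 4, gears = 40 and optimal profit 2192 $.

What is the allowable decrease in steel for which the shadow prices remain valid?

2.4

Binding constraints: inspection, steel. The basis is B = [[6,5],[3,2]] with det -3.
Per unit decrease in steel, x* moves by d = (-1.6667, 2).
The basis stays optimal until bushings reaches 0; allowable decrease = 2.4 kg.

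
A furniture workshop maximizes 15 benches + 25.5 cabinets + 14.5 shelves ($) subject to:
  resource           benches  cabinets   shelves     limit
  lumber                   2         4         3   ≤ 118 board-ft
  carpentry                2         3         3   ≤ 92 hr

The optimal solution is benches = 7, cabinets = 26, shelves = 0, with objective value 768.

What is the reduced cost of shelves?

-8

At the optimum: lumber uses 118 of 118 (binding); carpentry uses 92 of 92 (binding).
Dual feasibility on the basic columns requires 2·y_lumber + 2·y_carpentry = 15, 4·y_lumber + 3·y_carpentry = 25.5.
Solving: y_lumber = 3, y_carpentry = 4.5.
Reduced cost of shelves: c₃ − yᵀa₃ = 14.5 − (3·3 + 4.5·3) = 14.5 − 22.5 = -8.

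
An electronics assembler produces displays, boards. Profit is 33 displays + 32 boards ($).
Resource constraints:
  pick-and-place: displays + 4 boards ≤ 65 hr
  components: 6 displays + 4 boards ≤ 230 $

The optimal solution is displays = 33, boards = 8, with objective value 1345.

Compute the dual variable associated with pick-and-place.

Check each constraint at x*: pick-and-place 65/65 (tight); components 230/230 (tight).
The binding rows give the dual system: 1·y_pick-and-place + 6·y_components = 33 and 4·y_pick-and-place + 4·y_components = 32.
This yields shadow prices y_pick-and-place = 3, y_components = 5.
Shadow price of pick-and-place = 3.

3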